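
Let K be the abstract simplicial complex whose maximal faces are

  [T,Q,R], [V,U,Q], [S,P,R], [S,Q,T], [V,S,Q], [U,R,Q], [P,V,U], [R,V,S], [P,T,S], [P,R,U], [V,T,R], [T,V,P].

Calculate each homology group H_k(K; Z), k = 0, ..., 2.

H_0 ≅ Z,  H_1 ≅ Z/2Z,  H_2 = 0.

Order the vertices as P < Q < R < S < T < U < V. Listing each simplex with vertices in this order, K has dimension 2 with simplices:

  0-simplices (7): P, Q, R, S, T, U, V
  1-simplices (18): PR, PS, PT, PU, PV, QR, QS, QT, QU, QV, RS, RT, RU, RV, ST, SV, TV, UV
  2-simplices (12): PRS, PRU, PST, PTV, PUV, QRT, QRU, QST, QSV, QUV, RSV, RTV

giving chain groups C_0 ≅ Z^7, C_1 ≅ Z^18, C_2 ≅ Z^12.

∂_1: C_1 → C_0 sends each edge [p,q] (with p < q) to q − p. For instance
  ∂PT = T − P.
This gives a 7×18 integer matrix of rank 6; reducing to Smith normal form yields diagonal entries (1,1,1,1,1,1).

The boundary map ∂_2: C_2 → C_1 acts by ∂[p,q,r] = [q,r] − [p,r] + [p,q]. For instance
  ∂QUV = UV − QV + QU,
  ∂PRS = RS − PS + PR.
The 18×12 boundary matrix has rank 12 and Smith normal form diag(1,1,1,1,1,1,1,1,1,1,1,2).

Now H_k = ker ∂_k / im ∂_{k+1}, so:

  H_0: rank C_0 − rank ∂_1 = 7 − 6 = 1, and the invariant factors of ∂_1 are all 1, so H_0 ≅ Z.
  H_1: rank ker ∂_1 − rank ∂_2 = (18 − 6) − 12 = 0, and ∂_2 has invariant factor 2 > 1, so H_1 ≅ Z/2Z.
  H_2: rank ker ∂_2 − rank ∂_3 = (12 − 12) − 0 = 0, and there is no ∂_3, so H_2 ≅ 0.

As a check, the Euler characteristic is 7 − 18 + 12 = 1, which agrees with 1 − 0 + 0 = 1.
(K is a triangulation of the real projective plane RP^2.)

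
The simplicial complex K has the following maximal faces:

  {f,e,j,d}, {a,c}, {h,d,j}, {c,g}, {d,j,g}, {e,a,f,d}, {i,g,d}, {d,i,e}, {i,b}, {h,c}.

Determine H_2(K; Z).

Fix the vertex order a < b < c < d < e < f < g < h < i < j and write every simplex with vertices in increasing order. Then dim K = 3 and the simplices of K are:

  0-simplices (10): a, b, c, d, e, f, g, h, i, j
  1-simplices (20): ac, ad, ae, af, bi, cg, ch, de, df, dg, dh, di, dj, ef, ei, ej, fj, gi, gj, hj
  2-simplices (11): ade, adf, aef, def, dei, dej, dfj, dgi, dgj, dhj, efj
  3-simplices (2): adef, defj

giving chain groups C_0 ≅ Z^10, C_1 ≅ Z^20, C_2 ≅ Z^11, C_3 ≅ Z^2.

∂_1: C_1 → C_0 maps an edge to its endpoints' difference, ∂[p,q] = q − p.
As a 10×20 matrix over Z this has rank 9, with invariant factors (1,1,1,1,1,1,1,1,1).

∂_2: C_2 → C_1 sends each 2-simplex [p,q,r] to [q,r] − [p,r] + [p,q]. For instance
  ∂dhj = hj − dj + dh,
  ∂dgj = gj − dj + dg.
The resulting 20×11 matrix has rank 9, and its Smith normal form has invariant factors (1,1,1,1,1,1,1,1,1).

The boundary map ∂_3: C_3 → C_2 sends each 3-simplex σ to the alternating sum Σ_i (−1)^i (σ with its i-th vertex removed). For instance
  ∂defj = efj − dfj + dej − def,
  ∂adef = def − aef + adf − ade.
This gives a 11×2 integer matrix of rank 2; reducing to Smith normal form yields diagonal entries (1,1).

Computing H_k = (kernel of ∂_k) / (image of ∂_{k+1}):

  H_2: rank ker ∂_2 − rank ∂_3 = (11 − 9) − 2 = 0, and the invariant factors of ∂_3 are all 1, so H_2 ≅ 0.

H_2 = 0.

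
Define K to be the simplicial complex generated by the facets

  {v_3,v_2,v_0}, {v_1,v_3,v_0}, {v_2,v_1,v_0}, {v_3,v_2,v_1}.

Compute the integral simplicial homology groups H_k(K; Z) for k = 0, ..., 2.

H_0 ≅ Z,  H_1 = 0,  H_2 ≅ Z.

Fix the vertex order v_0 < v_1 < v_2 < v_3 and write every simplex with vertices in increasing order. Then dim K = 2 and the simplices of K are:

  0-simplices (4): [v_0], [v_1], [v_2], [v_3]
  1-simplices (6): [v_0,v_1], [v_0,v_2], [v_0,v_3], [v_1,v_2], [v_1,v_3], [v_2,v_3]
  2-simplices (4): [v_0,v_1,v_2], [v_0,v_1,v_3], [v_0,v_2,v_3], [v_1,v_2,v_3]

so the chain groups are C_0 ≅ Z^4, C_1 ≅ Z^6, C_2 ≅ Z^4.

Boundary ∂_1: C_1 → C_0 is given by ∂[p,q] = [q] − [p].
As a 4×6 matrix over Z this has rank 3, with invariant factors (1,1,1).

∂_2: C_2 → C_1 maps a triangle to the signed sum of its edges. For instance
  ∂[v_1,v_2,v_3] = [v_2,v_3] − [v_1,v_3] + [v_1,v_2],
  ∂[v_0,v_1,v_2] = [v_1,v_2] − [v_0,v_2] + [v_0,v_1].
As a 6×4 matrix over Z this has rank 3, with invariant factors (1,1,1).

Computing H_k = (kernel of ∂_k) / (image of ∂_{k+1}):

  H_0: rank C_0 − rank ∂_1 = 4 − 3 = 1, and the invariant factors of ∂_1 are all 1, so H_0 ≅ Z.
  H_1: rank ker ∂_1 − rank ∂_2 = (6 − 3) − 3 = 0, and the invariant factors of ∂_2 are all 1, so H_1 ≅ 0.
  H_2: rank ker ∂_2 − rank ∂_3 = (4 − 3) − 0 = 1, and there is no ∂_3, so H_2 ≅ Z.

(K is a triangulation of the 2-sphere S^2.)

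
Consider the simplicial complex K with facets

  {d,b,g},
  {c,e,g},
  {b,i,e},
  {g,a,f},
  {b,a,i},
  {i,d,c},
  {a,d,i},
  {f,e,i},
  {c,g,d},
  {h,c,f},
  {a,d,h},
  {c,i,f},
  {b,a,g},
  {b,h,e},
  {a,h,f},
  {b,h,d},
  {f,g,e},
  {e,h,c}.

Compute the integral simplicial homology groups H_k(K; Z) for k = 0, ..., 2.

Fix the vertex order a < b < c < d < e < f < g < h < i and write every simplex with vertices in increasing order. Then dim K = 2 and the simplices of K are:

  0-simplices (9): a, b, c, d, e, f, g, h, i
  1-simplices (27): ab, ad, af, ag, ah, ai, bd, be, bg, bh, bi, cd, ce, cf, cg, ch, ci, dg, dh, di, ef, eg, eh, ei, fg, fh, fi
  2-simplices (18): abg, abi, adh, adi, afg, afh, bdg, bdh, beh, bei, cdg, cdi, ceg, ceh, cfh, cfi, efg, efi

Hence C_0 ≅ Z^9, C_1 ≅ Z^27, C_2 ≅ Z^18.

Boundary ∂_1: C_1 → C_0 sends each edge [p,q] (with p < q) to q − p. For instance
  ∂ab = b − a.
The resulting 9×27 matrix has rank 8, and its Smith normal form has invariant factors (1,1,1,1,1,1,1,1).

The boundary map ∂_2: C_2 → C_1 acts by ∂[p,q,r] = [q,r] − [p,r] + [p,q]. For instance
  ∂beh = eh − bh + be,
  ∂adi = di − ai + ad.
The 27×18 boundary matrix has rank 18 and Smith normal form diag(1,1,1,1,1,1,1,1,1,1,1,1,1,1,1,1,1,2).

Now H_k = ker ∂_k / im ∂_{k+1}, so:

  H_0: rank C_0 − rank ∂_1 = 9 − 8 = 1, and the invariant factors of ∂_1 are all 1, so H_0 ≅ Z.
  H_1: rank ker ∂_1 − rank ∂_2 = (27 − 8) − 18 = 1, and ∂_2 has invariant factor 2 > 1, so H_1 ≅ Z × Z/2.
  H_2: rank ker ∂_2 − rank ∂_3 = (18 − 18) − 0 = 0, and there is no ∂_3, so H_2 ≅ 0.

As a check, the Euler characteristic is 9 − 27 + 18 = 0, which agrees with 1 − 1 + 0 = 0.

H_0 = Z,  H_1 = Z × Z/2,  H_2 = 0.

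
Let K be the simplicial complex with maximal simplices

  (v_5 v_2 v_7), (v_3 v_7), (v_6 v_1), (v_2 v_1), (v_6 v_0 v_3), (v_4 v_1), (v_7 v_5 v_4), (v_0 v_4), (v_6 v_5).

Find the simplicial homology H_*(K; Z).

H_0 ≅ Z,  H_1 ≅ Z^4,  H_2 = 0.

Order the vertices as v_0 < v_1 < v_2 < v_3 < v_4 < v_5 < v_6 < v_7. Listing each simplex with vertices in this order, K has dimension 2 with simplices:

  0-simplices (8): [v_0], [v_1], [v_2], [v_3], [v_4], [v_5], [v_6], [v_7]
  1-simplices (14): [v_0,v_3], [v_0,v_4], [v_0,v_6], [v_1,v_2], [v_1,v_4], [v_1,v_6], [v_2,v_5], [v_2,v_7], [v_3,v_6], [v_3,v_7], [v_4,v_5], [v_4,v_7], [v_5,v_6], [v_5,v_7]
  2-simplices (3): [v_0,v_3,v_6], [v_2,v_5,v_7], [v_4,v_5,v_7]

Hence C_0 ≅ Z^8, C_1 ≅ Z^14, C_2 ≅ Z^3.

Boundary ∂_1: C_1 → C_0 sends each edge [p,q] (with p < q) to q − p.
The resulting 8×14 matrix has rank 7, and its Smith normal form has invariant factors (1,1,1,1,1,1,1).

∂_2: C_2 → C_1 sends each 2-simplex [p,q,r] to [q,r] − [p,r] + [p,q]. For instance
  ∂[v_2,v_5,v_7] = [v_5,v_7] − [v_2,v_7] + [v_2,v_5],
  ∂[v_4,v_5,v_7] = [v_5,v_7] − [v_4,v_7] + [v_4,v_5].
The 14×3 boundary matrix has rank 3 and Smith normal form diag(1,1,1).

From H_k ≅ ker(∂_k) / im(∂_{k+1}) we obtain:

  H_0: rank C_0 − rank ∂_1 = 8 − 7 = 1, and the invariant factors of ∂_1 are all 1, so H_0 = Z.
  H_1: rank ker ∂_1 − rank ∂_2 = (14 − 7) − 3 = 4, and the invariant factors of ∂_2 are all 1, so H_1 = Z^4.
  H_2: rank ker ∂_2 − rank ∂_3 = (3 − 3) − 0 = 0, and there is no ∂_3, so H_2 = 0.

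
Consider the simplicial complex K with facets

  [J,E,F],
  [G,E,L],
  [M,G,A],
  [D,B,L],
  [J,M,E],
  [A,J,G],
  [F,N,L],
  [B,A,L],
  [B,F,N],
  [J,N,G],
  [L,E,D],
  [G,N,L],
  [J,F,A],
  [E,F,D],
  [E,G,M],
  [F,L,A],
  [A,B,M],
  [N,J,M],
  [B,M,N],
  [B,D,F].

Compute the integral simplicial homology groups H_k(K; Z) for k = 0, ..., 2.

H_0 = Z,  H_1 = Z × Z/2,  H_2 = 0.

K has 10 vertices, 30 edges, 20 triangles.
rank ∂_0 = 0, rank ∂_1 = 9 ⇒ b_0 = 10 − 0 − 9 = 1; all invariant factors of ∂_1 are 1 so no torsion. So H_0 ≅ Z.
rank ∂_1 = 9, rank ∂_2 = 20 ⇒ b_1 = 30 − 9 − 20 = 1; ∂_2 has invariant factor(s) [2] giving torsion. So H_1 ≅ Z × Z/2.
rank ∂_2 = 20, rank ∂_3 = 0 ⇒ b_2 = 20 − 20 − 0 = 0. So H_2 ≅ 0.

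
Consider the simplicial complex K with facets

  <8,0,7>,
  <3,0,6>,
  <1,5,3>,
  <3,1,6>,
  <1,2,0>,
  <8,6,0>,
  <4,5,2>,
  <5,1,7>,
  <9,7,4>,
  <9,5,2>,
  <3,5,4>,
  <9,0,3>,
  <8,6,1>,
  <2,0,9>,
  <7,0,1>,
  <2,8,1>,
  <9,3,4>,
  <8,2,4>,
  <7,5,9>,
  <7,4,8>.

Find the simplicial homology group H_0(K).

H_0 = Z.

Order the vertices as 0 < 1 < 2 < 3 < 4 < 5 < 6 < 7 < 8 < 9. Listing each simplex with vertices in this order, K has dimension 2 with simplices:

  0-simplices (10): [0], [1], [2], [3], [4], [5], [6], [7], [8], [9]
  1-simplices (30): (30 of them)
  2-simplices (20): (20 of them)

so the chain groups are C_0 ≅ Z^10, C_1 ≅ Z^30, C_2 ≅ Z^20.

∂_1: C_1 → C_0 sends each edge [p,q] (with p < q) to q − p. For instance
  ∂[3,5] = [5] − [3].
The resulting 10×30 matrix has rank 9, and its Smith normal form has invariant factors (1,1,1,1,1,1,1,1,1).

Boundary ∂_2: C_2 → C_1 sends each 2-simplex [p,q,r] to [q,r] − [p,r] + [p,q]. For instance
  ∂[5,7,9] = [7,9] − [5,9] + [5,7],
  ∂[1,3,6] = [3,6] − [1,6] + [1,3].
The resulting 30×20 matrix has rank 20, and its Smith normal form has invariant factors (1,1,1,1,1,1,1,1,1,1,1,1,1,1,1,1,1,1,1,2).

Computing H_k = (kernel of ∂_k) / (image of ∂_{k+1}):

  H_0: rank C_0 − rank ∂_1 = 10 − 9 = 1, and the invariant factors of ∂_1 are all 1, so H_0 ≅ Z.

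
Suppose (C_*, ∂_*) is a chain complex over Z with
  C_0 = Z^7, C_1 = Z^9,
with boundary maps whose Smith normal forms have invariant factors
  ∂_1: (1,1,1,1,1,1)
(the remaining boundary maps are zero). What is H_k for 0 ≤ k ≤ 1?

H_0: b_0 = 7 − 0 − 6 = 1; torsion from ∂_1 factors > 1: none. So H_0 = Z.
H_1: b_1 = 9 − 6 − 0 = 3; torsion from ∂_2 factors > 1: none. So H_1 = Z^3.

H_0 = Z,  H_1 = Z^3.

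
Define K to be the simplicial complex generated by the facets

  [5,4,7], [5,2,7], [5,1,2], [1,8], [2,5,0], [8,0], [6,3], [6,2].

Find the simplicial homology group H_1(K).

Fix the vertex order 0 < 1 < 2 < 3 < 4 < 5 < 6 < 7 < 8 and write every simplex with vertices in increasing order. Then dim K = 2 and the simplices of K are:

  0-simplices (9): [0], [1], [2], [3], [4], [5], [6], [7], [8]
  1-simplices (13): [0,2], [0,5], [0,8], [1,2], [1,5], [1,8], [2,5], [2,6], [2,7], [3,6], [4,5], [4,7], [5,7]
  2-simplices (4): [0,2,5], [1,2,5], [2,5,7], [4,5,7]

giving chain groups C_0 ≅ Z^9, C_1 ≅ Z^13, C_2 ≅ Z^4.

∂_1: C_1 → C_0 is given by ∂[p,q] = [q] − [p]. For instance
  ∂[2,7] = [7] − [2].
The resulting 9×13 matrix has rank 8, and its Smith normal form has invariant factors (1,1,1,1,1,1,1,1).

The boundary map ∂_2: C_2 → C_1 acts by ∂[p,q,r] = [q,r] − [p,r] + [p,q]. For instance
  ∂[1,2,5] = [2,5] − [1,5] + [1,2],
  ∂[2,5,7] = [5,7] − [2,7] + [2,5].
The resulting 13×4 matrix has rank 4, and its Smith normal form has invariant factors (1,1,1,1).

Reading off H_k = ker ∂_k / im ∂_{k+1}:

  H_1: rank ker ∂_1 − rank ∂_2 = (13 − 8) − 4 = 1, and the invariant factors of ∂_2 are all 1, so H_1 = Z.

H_1 ≅ Z.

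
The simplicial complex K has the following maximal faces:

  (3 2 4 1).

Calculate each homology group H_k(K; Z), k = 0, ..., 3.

H_0 = Z,  H_1 = 0,  H_2 = 0,  H_3 = 0.

Order the vertices as 1 < 2 < 3 < 4. Listing each simplex with vertices in this order, K has dimension 3 with simplices:

  0-simplices (4): [1], [2], [3], [4]
  1-simplices (6): [1,2], [1,3], [1,4], [2,3], [2,4], [3,4]
  2-simplices (4): [1,2,3], [1,2,4], [1,3,4], [2,3,4]
  3-simplices (1): [1,2,3,4]

Hence C_0 ≅ Z^4, C_1 ≅ Z^6, C_2 ≅ Z^4, C_3 ≅ Z^1.

Boundary ∂_1: C_1 → C_0 is given by ∂[p,q] = [q] − [p]. For instance
  ∂[1,2] = [2] − [1].
The 4×6 boundary matrix has rank 3 and Smith normal form diag(1,1,1).

∂_2: C_2 → C_1 maps a triangle to the signed sum of its edges. For instance
  ∂[1,3,4] = [3,4] − [1,4] + [1,3],
  ∂[1,2,3] = [2,3] − [1,3] + [1,2].
The resulting 6×4 matrix has rank 3, and its Smith normal form has invariant factors (1,1,1).

∂_3: C_3 → C_2 sends each 3-simplex σ to the alternating sum Σ_i (−1)^i (σ with its i-th vertex removed). For instance
  ∂[1,2,3,4] = [2,3,4] − [1,3,4] + [1,2,4] − [1,2,3].
This gives a 4×1 integer matrix of rank 1; reducing to Smith normal form yields diagonal entries (1).

Computing H_k = (kernel of ∂_k) / (image of ∂_{k+1}):

  H_0: rank C_0 − rank ∂_1 = 4 − 3 = 1, and the invariant factors of ∂_1 are all 1, so H_0 ≅ Z.
  H_1: rank ker ∂_1 − rank ∂_2 = (6 − 3) − 3 = 0, and the invariant factors of ∂_2 are all 1, so H_1 ≅ 0.
  H_2: rank ker ∂_2 − rank ∂_3 = (4 − 3) − 1 = 0, and the invariant factors of ∂_3 are all 1, so H_2 ≅ 0.
  H_3: rank ker ∂_3 − rank ∂_4 = (1 − 1) − 0 = 0, and there is no ∂_4, so H_3 ≅ 0.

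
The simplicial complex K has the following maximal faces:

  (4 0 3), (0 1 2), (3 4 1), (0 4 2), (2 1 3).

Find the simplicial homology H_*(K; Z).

K has 5 vertices, 10 edges, 5 triangles.
rank ∂_0 = 0, rank ∂_1 = 4 ⇒ b_0 = 5 − 0 − 4 = 1; all invariant factors of ∂_1 are 1 so no torsion. So H_0 ≅ Z.
rank ∂_1 = 4, rank ∂_2 = 5 ⇒ b_1 = 10 − 4 − 5 = 1; all invariant factors of ∂_2 are 1 so no torsion. So H_1 ≅ Z.
rank ∂_2 = 5, rank ∂_3 = 0 ⇒ b_2 = 5 − 5 − 0 = 0. So H_2 ≅ 0.

H_0 ≅ Z,  H_1 ≅ Z,  H_2 = 0.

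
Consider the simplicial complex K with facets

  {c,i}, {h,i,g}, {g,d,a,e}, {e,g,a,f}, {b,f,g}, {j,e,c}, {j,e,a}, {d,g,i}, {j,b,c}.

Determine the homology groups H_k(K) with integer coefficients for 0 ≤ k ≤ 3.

Take the total order a < b < c < d < e < f < g < h < i < j on the vertex set. Then K (dimension 3) consists of the simplices:

  0-simplices (10): a, b, c, d, e, f, g, h, i, j
  1-simplices (22): ad, ae, af, ag, aj, bc, bf, bg, bj, ce, ci, cj, de, dg, di, ef, eg, ej, fg, gh, gi, hi
  2-simplices (13): ade, adg, aef, aeg, aej, afg, bcj, bfg, cej, deg, dgi, efg, ghi
  3-simplices (2): adeg, aefg

giving chain groups C_0 ≅ Z^10, C_1 ≅ Z^22, C_2 ≅ Z^13, C_3 ≅ Z^2.

∂_1: C_1 → C_0 sends each edge [p,q] (with p < q) to q − p. For instance
  ∂fg = g − f.
The resulting 10×22 matrix has rank 9, and its Smith normal form has invariant factors (1,1,1,1,1,1,1,1,1).

The boundary map ∂_2: C_2 → C_1 acts by ∂[p,q,r] = [q,r] − [p,r] + [p,q]. For instance
  ∂afg = fg − ag + af,
  ∂aeg = eg − ag + ae.
The 22×13 boundary matrix has rank 11 and Smith normal form diag(1,1,1,1,1,1,1,1,1,1,1).

∂_3: C_3 → C_2 sends each 3-simplex σ to the alternating sum Σ_i (−1)^i (σ with its i-th vertex removed). For instance
  ∂adeg = deg − aeg + adg − ade,
  ∂aefg = efg − afg + aeg − aef.
This gives a 13×2 integer matrix of rank 2; reducing to Smith normal form yields diagonal entries (1,1).

Now H_k = ker ∂_k / im ∂_{k+1}, so:

  H_0: rank C_0 − rank ∂_1 = 10 − 9 = 1, and the invariant factors of ∂_1 are all 1, so H_0 = Z.
  H_1: rank ker ∂_1 − rank ∂_2 = (22 − 9) − 11 = 2, and the invariant factors of ∂_2 are all 1, so H_1 = Z^2.
  H_2: rank ker ∂_2 − rank ∂_3 = (13 − 11) − 2 = 0, and the invariant factors of ∂_3 are all 1, so H_2 = 0.
  H_3: rank ker ∂_3 − rank ∂_4 = (2 − 2) − 0 = 0, and there is no ∂_4, so H_3 = 0.

H_0 ≅ Z,  H_1 ≅ Z^2,  H_2 = 0,  H_3 = 0.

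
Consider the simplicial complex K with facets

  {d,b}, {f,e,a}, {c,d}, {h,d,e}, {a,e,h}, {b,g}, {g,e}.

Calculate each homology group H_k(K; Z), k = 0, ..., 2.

H_0 = Z,  H_1 = Z,  H_2 = 0.

Take the total order a < b < c < d < e < f < g < h on the vertex set. Then K (dimension 2) consists of the simplices:

  0-simplices (8): a, b, c, d, e, f, g, h
  1-simplices (11): ae, af, ah, bd, bg, cd, de, dh, ef, eg, eh
  2-simplices (3): aef, aeh, deh

Hence C_0 ≅ Z^8, C_1 ≅ Z^11, C_2 ≅ Z^3.

The boundary map ∂_1: C_1 → C_0 sends each edge [p,q] (with p < q) to q − p. For instance
  ∂eh = h − e.
As a 8×11 matrix over Z this has rank 7, with invariant factors (1,1,1,1,1,1,1).

Boundary ∂_2: C_2 → C_1 maps a triangle to the signed sum of its edges. For instance
  ∂aef = ef − af + ae,
  ∂deh = eh − dh + de.
The 11×3 boundary matrix has rank 3 and Smith normal form diag(1,1,1).

Reading off H_k = ker ∂_k / im ∂_{k+1}:

  H_0: rank C_0 − rank ∂_1 = 8 − 7 = 1, and the invariant factors of ∂_1 are all 1, so H_0 = Z.
  H_1: rank ker ∂_1 − rank ∂_2 = (11 − 7) − 3 = 1, and the invariant factors of ∂_2 are all 1, so H_1 = Z.
  H_2: rank ker ∂_2 − rank ∂_3 = (3 − 3) − 0 = 0, and there is no ∂_3, so H_2 = 0.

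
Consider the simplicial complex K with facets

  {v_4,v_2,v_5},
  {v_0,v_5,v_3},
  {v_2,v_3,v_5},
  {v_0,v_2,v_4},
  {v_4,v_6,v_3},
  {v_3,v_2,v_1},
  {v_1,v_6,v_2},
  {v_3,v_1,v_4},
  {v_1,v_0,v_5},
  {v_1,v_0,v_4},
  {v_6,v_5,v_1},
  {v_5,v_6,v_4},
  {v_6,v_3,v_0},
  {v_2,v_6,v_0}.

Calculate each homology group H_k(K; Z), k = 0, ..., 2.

Order the vertices as v_0 < v_1 < v_2 < v_3 < v_4 < v_5 < v_6. Listing each simplex with vertices in this order, K has dimension 2 with simplices:

  0-simplices (7): [v_0], [v_1], [v_2], [v_3], [v_4], [v_5], [v_6]
  1-simplices (21): (21 of them)
  2-simplices (14): (14 of them)

so the chain groups are C_0 ≅ Z^7, C_1 ≅ Z^21, C_2 ≅ Z^14.

∂_1: C_1 → C_0 maps an edge to its endpoints' difference, ∂[p,q] = q − p. For instance
  ∂[v_2,v_5] = [v_5] − [v_2].
As a 7×21 matrix over Z this has rank 6, with invariant factors (1,1,1,1,1,1).

Boundary ∂_2: C_2 → C_1 sends each 2-simplex [p,q,r] to [q,r] − [p,r] + [p,q]. For instance
  ∂[v_2,v_4,v_5] = [v_4,v_5] − [v_2,v_5] + [v_2,v_4],
  ∂[v_0,v_2,v_6] = [v_2,v_6] − [v_0,v_6] + [v_0,v_2].
The resulting 21×14 matrix has rank 13, and its Smith normal form has invariant factors (1,1,1,1,1,1,1,1,1,1,1,1,1).

From H_k ≅ ker(∂_k) / im(∂_{k+1}) we obtain:

  H_0: rank C_0 − rank ∂_1 = 7 − 6 = 1, and the invariant factors of ∂_1 are all 1, so H_0 = Z.
  H_1: rank ker ∂_1 − rank ∂_2 = (21 − 6) − 13 = 2, and the invariant factors of ∂_2 are all 1, so H_1 = Z^2.
  H_2: rank ker ∂_2 − rank ∂_3 = (14 − 13) − 0 = 1, and there is no ∂_3, so H_2 = Z.

H_0 = Z,  H_1 = Z^2,  H_2 = Z.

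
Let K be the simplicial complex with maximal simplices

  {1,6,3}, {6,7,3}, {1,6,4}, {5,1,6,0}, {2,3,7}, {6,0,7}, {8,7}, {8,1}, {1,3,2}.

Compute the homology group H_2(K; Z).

H_2 ≅ 0.

Fix the vertex order 0 < 1 < 2 < 3 < 4 < 5 < 6 < 7 < 8 and write every simplex with vertices in increasing order. Then dim K = 3 and the simplices of K are:

  0-simplices (9): [0], [1], [2], [3], [4], [5], [6], [7], [8]
  1-simplices (18): [0,1], [0,5], [0,6], [0,7], [1,2], [1,3], [1,4], [1,5], [1,6], [1,8], [2,3], [2,7], [3,6], [3,7], [4,6], [5,6], [6,7], [7,8]
  2-simplices (10): [0,1,5], [0,1,6], [0,5,6], [0,6,7], [1,2,3], [1,3,6], [1,4,6], [1,5,6], [2,3,7], [3,6,7]
  3-simplices (1): [0,1,5,6]

Hence C_0 ≅ Z^9, C_1 ≅ Z^18, C_2 ≅ Z^10, C_3 ≅ Z^1.

The boundary map ∂_1: C_1 → C_0 is given by ∂[p,q] = [q] − [p]. For instance
  ∂[0,6] = [6] − [0].
As a 9×18 matrix over Z this has rank 8, with invariant factors (1,1,1,1,1,1,1,1).

Boundary ∂_2: C_2 → C_1 maps a triangle to the signed sum of its edges. For instance
  ∂[0,1,5] = [1,5] − [0,5] + [0,1],
  ∂[1,5,6] = [5,6] − [1,6] + [1,5].
This gives a 18×10 integer matrix of rank 9; reducing to Smith normal form yields diagonal entries (1,1,1,1,1,1,1,1,1).

The boundary map ∂_3: C_3 → C_2 sends each 3-simplex σ to the alternating sum Σ_i (−1)^i (σ with its i-th vertex removed). For instance
  ∂[0,1,5,6] = [1,5,6] − [0,5,6] + [0,1,6] − [0,1,5].
As a 10×1 matrix over Z this has rank 1, with invariant factors (1).

Reading off H_k = ker ∂_k / im ∂_{k+1}:

  H_2: rank ker ∂_2 − rank ∂_3 = (10 − 9) − 1 = 0, and the invariant factors of ∂_3 are all 1, so H_2 ≅ 0.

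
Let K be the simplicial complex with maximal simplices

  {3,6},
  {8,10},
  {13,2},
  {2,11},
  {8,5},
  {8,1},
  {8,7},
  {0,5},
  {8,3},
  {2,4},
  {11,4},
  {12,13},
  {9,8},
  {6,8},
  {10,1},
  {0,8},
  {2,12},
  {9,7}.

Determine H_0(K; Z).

Fix the vertex order 0 < 1 < 2 < 3 < 4 < 5 < 6 < 7 < 8 < 9 < 10 < 11 < 12 < 13 and write every simplex with vertices in increasing order. Then dim K = 1 and the simplices of K are:

  0-simplices (14): [0], [1], [2], [3], [4], [5], [6], [7], [8], [9], [10], [11], [12], [13]
  1-simplices (18): [0,5], [0,8], [1,8], [1,10], [2,4], [2,11], [2,12], [2,13], [3,6], [3,8], [4,11], [5,8], [6,8], [7,8], [7,9], [8,9], [8,10], [12,13]

giving chain groups C_0 ≅ Z^14, C_1 ≅ Z^18.

The boundary map ∂_1: C_1 → C_0 is given by ∂[p,q] = [q] − [p].
The resulting 14×18 matrix has rank 12, and its Smith normal form has invariant factors (1,1,1,1,1,1,1,1,1,1,1,1).

Reading off H_k = ker ∂_k / im ∂_{k+1}:

  H_0: rank C_0 − rank ∂_1 = 14 − 12 = 2, and the invariant factors of ∂_1 are all 1, so H_0 ≅ Z^2.

H_0 ≅ Z^2.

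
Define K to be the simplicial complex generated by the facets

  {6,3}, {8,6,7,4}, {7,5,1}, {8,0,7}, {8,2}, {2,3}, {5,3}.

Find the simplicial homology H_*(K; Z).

H_0 = Z,  H_1 = Z^2,  H_2 = 0,  H_3 = 0.

Fix the vertex order 0 < 1 < 2 < 3 < 4 < 5 < 6 < 7 < 8 and write every simplex with vertices in increasing order. Then dim K = 3 and the simplices of K are:

  0-simplices (9): [0], [1], [2], [3], [4], [5], [6], [7], [8]
  1-simplices (15): [0,7], [0,8], [1,5], [1,7], [2,3], [2,8], [3,5], [3,6], [4,6], [4,7], [4,8], [5,7], [6,7], [6,8], [7,8]
  2-simplices (6): [0,7,8], [1,5,7], [4,6,7], [4,6,8], [4,7,8], [6,7,8]
  3-simplices (1): [4,6,7,8]

Hence C_0 ≅ Z^9, C_1 ≅ Z^15, C_2 ≅ Z^6, C_3 ≅ Z^1.

The boundary map ∂_1: C_1 → C_0 is given by ∂[p,q] = [q] − [p].
The 9×15 boundary matrix has rank 8 and Smith normal form diag(1,1,1,1,1,1,1,1).

∂_2: C_2 → C_1 sends each 2-simplex [p,q,r] to [q,r] − [p,r] + [p,q]. For instance
  ∂[1,5,7] = [5,7] − [1,7] + [1,5],
  ∂[0,7,8] = [7,8] − [0,8] + [0,7].
The 15×6 boundary matrix has rank 5 and Smith normal form diag(1,1,1,1,1).

∂_3: C_3 → C_2 sends each 3-simplex σ to the alternating sum Σ_i (−1)^i (σ with its i-th vertex removed). For instance
  ∂[4,6,7,8] = [6,7,8] − [4,7,8] + [4,6,8] − [4,6,7].
As a 6×1 matrix over Z this has rank 1, with invariant factors (1).

Computing H_k = (kernel of ∂_k) / (image of ∂_{k+1}):

  H_0: rank C_0 − rank ∂_1 = 9 − 8 = 1, and the invariant factors of ∂_1 are all 1, so H_0 ≅ Z.
  H_1: rank ker ∂_1 − rank ∂_2 = (15 − 8) − 5 = 2, and the invariant factors of ∂_2 are all 1, so H_1 ≅ Z^2.
  H_2: rank ker ∂_2 − rank ∂_3 = (6 − 5) − 1 = 0, and the invariant factors of ∂_3 are all 1, so H_2 ≅ 0.
  H_3: rank ker ∂_3 − rank ∂_4 = (1 − 1) − 0 = 0, and there is no ∂_4, so H_3 ≅ 0.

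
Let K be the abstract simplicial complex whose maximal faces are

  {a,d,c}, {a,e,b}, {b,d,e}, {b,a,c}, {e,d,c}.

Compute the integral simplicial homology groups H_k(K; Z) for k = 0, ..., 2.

Take the total order a < b < c < d < e on the vertex set. Then K (dimension 2) consists of the simplices:

  0-simplices (5): a, b, c, d, e
  1-simplices (10): ab, ac, ad, ae, bc, bd, be, cd, ce, de
  2-simplices (5): abc, abe, acd, bde, cde

so the chain groups are C_0 ≅ Z^5, C_1 ≅ Z^10, C_2 ≅ Z^5.

∂_1: C_1 → C_0 maps an edge to its endpoints' difference, ∂[p,q] = q − p. For instance
  ∂ae = e − a.
This gives a 5×10 integer matrix of rank 4; reducing to Smith normal form yields diagonal entries (1,1,1,1).

∂_2: C_2 → C_1 maps a triangle to the signed sum of its edges. For instance
  ∂cde = de − ce + cd,
  ∂acd = cd − ad + ac.
The resulting 10×5 matrix has rank 5, and its Smith normal form has invariant factors (1,1,1,1,1).

Reading off H_k = ker ∂_k / im ∂_{k+1}:

  H_0: rank C_0 − rank ∂_1 = 5 − 4 = 1, and the invariant factors of ∂_1 are all 1, so H_0 ≅ Z.
  H_1: rank ker ∂_1 − rank ∂_2 = (10 − 4) − 5 = 1, and the invariant factors of ∂_2 are all 1, so H_1 ≅ Z.
  H_2: rank ker ∂_2 − rank ∂_3 = (5 − 5) − 0 = 0, and there is no ∂_3, so H_2 ≅ 0.

As a check, the Euler characteristic is 5 − 10 + 5 = 0, which agrees with 1 − 1 + 0 = 0.

H_0 ≅ Z,  H_1 ≅ Z,  H_2 = 0.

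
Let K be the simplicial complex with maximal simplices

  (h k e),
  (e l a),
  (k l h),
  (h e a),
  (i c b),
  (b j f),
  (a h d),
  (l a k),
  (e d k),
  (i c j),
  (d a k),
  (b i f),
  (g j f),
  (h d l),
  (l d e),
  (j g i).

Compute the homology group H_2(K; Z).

H_2 = 0.

Take the total order a < b < c < d < e < f < g < h < i < j < k < l on the vertex set. Then K (dimension 2) consists of the simplices:

  0-simplices (12): a, b, c, d, e, f, g, h, i, j, k, l
  1-simplices (27): ad, ae, ah, ak, al, bc, bf, bi, bj, ci, cj, de, dh, dk, dl, eh, ek, el, fg, fi, fj, gi, gj, hk, hl, ij, kl
  2-simplices (16): adh, adk, aeh, ael, akl, bci, bfi, bfj, cij, dek, del, dhl, ehk, fgj, gij, hkl

so the chain groups are C_0 ≅ Z^12, C_1 ≅ Z^27, C_2 ≅ Z^16.

The boundary map ∂_1: C_1 → C_0 is given by ∂[p,q] = [q] − [p]. For instance
  ∂dl = l − d.
This gives a 12×27 integer matrix of rank 10; reducing to Smith normal form yields diagonal entries (1,1,1,1,1,1,1,1,1,1).

The boundary map ∂_2: C_2 → C_1 sends each 2-simplex [p,q,r] to [q,r] − [p,r] + [p,q]. For instance
  ∂cij = ij − cj + ci,
  ∂gij = ij − gj + gi.
This gives a 27×16 integer matrix of rank 16; reducing to Smith normal form yields diagonal entries (1,1,1,1,1,1,1,1,1,1,1,1,1,1,1,2).

From H_k ≅ ker(∂_k) / im(∂_{k+1}) we obtain:

  H_2: rank ker ∂_2 − rank ∂_3 = (16 − 16) − 0 = 0, and there is no ∂_3, so H_2 ≅ 0.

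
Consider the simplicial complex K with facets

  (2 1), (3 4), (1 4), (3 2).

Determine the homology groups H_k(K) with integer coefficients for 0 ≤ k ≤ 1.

Take the total order 1 < 2 < 3 < 4 on the vertex set. Then K (dimension 1) consists of the simplices:

  0-simplices (4): [1], [2], [3], [4]
  1-simplices (4): [1,2], [1,4], [2,3], [3,4]

Hence C_0 ≅ Z^4, C_1 ≅ Z^4.

The boundary map ∂_1: C_1 → C_0 maps an edge to its endpoints' difference, ∂[p,q] = q − p. For instance
  ∂[1,4] = [4] − [1].
The 4×4 boundary matrix has rank 3 and Smith normal form diag(1,1,1).

Reading off H_k = ker ∂_k / im ∂_{k+1}:

  H_0: rank C_0 − rank ∂_1 = 4 − 3 = 1, and the invariant factors of ∂_1 are all 1, so H_0 ≅ Z.
  H_1: rank ker ∂_1 − rank ∂_2 = (4 − 3) − 0 = 1, and there is no ∂_2, so H_1 ≅ Z.

H_0 = Z,  H_1 = Z.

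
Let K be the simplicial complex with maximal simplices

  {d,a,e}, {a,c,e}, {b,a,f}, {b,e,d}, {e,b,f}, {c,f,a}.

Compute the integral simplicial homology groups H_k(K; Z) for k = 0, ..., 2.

H_0 = Z,  H_1 = Z,  H_2 = 0.

Order the vertices as a < b < c < d < e < f. Listing each simplex with vertices in this order, K has dimension 2 with simplices:

  0-simplices (6): a, b, c, d, e, f
  1-simplices (12): ab, ac, ad, ae, af, bd, be, bf, ce, cf, de, ef
  2-simplices (6): abf, ace, acf, ade, bde, bef

so the chain groups are C_0 ≅ Z^6, C_1 ≅ Z^12, C_2 ≅ Z^6.

∂_1: C_1 → C_0 is given by ∂[p,q] = [q] − [p]. For instance
  ∂ef = f − e.
As a 6×12 matrix over Z this has rank 5, with invariant factors (1,1,1,1,1).

Boundary ∂_2: C_2 → C_1 acts by ∂[p,q,r] = [q,r] − [p,r] + [p,q]. For instance
  ∂bde = de − be + bd,
  ∂acf = cf − af + ac.
This gives a 12×6 integer matrix of rank 6; reducing to Smith normal form yields diagonal entries (1,1,1,1,1,1).

Computing H_k = (kernel of ∂_k) / (image of ∂_{k+1}):

  H_0: rank C_0 − rank ∂_1 = 6 − 5 = 1, and the invariant factors of ∂_1 are all 1, so H_0 ≅ Z.
  H_1: rank ker ∂_1 − rank ∂_2 = (12 − 5) − 6 = 1, and the invariant factors of ∂_2 are all 1, so H_1 ≅ Z.
  H_2: rank ker ∂_2 − rank ∂_3 = (6 − 6) − 0 = 0, and there is no ∂_3, so H_2 ≅ 0.

(K is a triangulation of the cylinder S^1 x I.)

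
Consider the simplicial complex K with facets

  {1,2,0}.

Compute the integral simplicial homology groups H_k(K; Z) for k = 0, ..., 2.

H_0 = Z,  H_1 = 0,  H_2 = 0.

Fix the vertex order 0 < 1 < 2 and write every simplex with vertices in increasing order. Then dim K = 2 and the simplices of K are:

  0-simplices (3): [0], [1], [2]
  1-simplices (3): [0,1], [0,2], [1,2]
  2-simplices (1): [0,1,2]

Hence C_0 ≅ Z^3, C_1 ≅ Z^3, C_2 ≅ Z^1.

Boundary ∂_1: C_1 → C_0 sends each edge [p,q] (with p < q) to q − p.
As a 3×3 matrix over Z this has rank 2, with invariant factors (1,1).

Boundary ∂_2: C_2 → C_1 sends each 2-simplex [p,q,r] to [q,r] − [p,r] + [p,q]. For instance
  ∂[0,1,2] = [1,2] − [0,2] + [0,1].
This gives a 3×1 integer matrix of rank 1; reducing to Smith normal form yields diagonal entries (1).

Computing H_k = (kernel of ∂_k) / (image of ∂_{k+1}):

  H_0: rank C_0 − rank ∂_1 = 3 − 2 = 1, and the invariant factors of ∂_1 are all 1, so H_0 = Z.
  H_1: rank ker ∂_1 − rank ∂_2 = (3 − 2) − 1 = 0, and the invariant factors of ∂_2 are all 1, so H_1 = 0.
  H_2: rank ker ∂_2 − rank ∂_3 = (1 − 1) − 0 = 0, and there is no ∂_3, so H_2 = 0.

As a check, the Euler characteristic is 3 − 3 + 1 = 1, which agrees with 1 − 0 + 0 = 1.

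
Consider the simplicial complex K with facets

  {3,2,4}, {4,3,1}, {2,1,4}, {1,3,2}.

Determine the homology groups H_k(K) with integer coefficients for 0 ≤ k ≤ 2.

H_0 = Z,  H_1 = 0,  H_2 = Z.

Order the vertices as 1 < 2 < 3 < 4. Listing each simplex with vertices in this order, K has dimension 2 with simplices:

  0-simplices (4): [1], [2], [3], [4]
  1-simplices (6): [1,2], [1,3], [1,4], [2,3], [2,4], [3,4]
  2-simplices (4): [1,2,3], [1,2,4], [1,3,4], [2,3,4]

giving chain groups C_0 ≅ Z^4, C_1 ≅ Z^6, C_2 ≅ Z^4.

Boundary ∂_1: C_1 → C_0 is given by ∂[p,q] = [q] − [p]. For instance
  ∂[2,4] = [4] − [2].
As a 4×6 matrix over Z this has rank 3, with invariant factors (1,1,1).

∂_2: C_2 → C_1 acts by ∂[p,q,r] = [q,r] − [p,r] + [p,q]. For instance
  ∂[1,2,4] = [2,4] − [1,4] + [1,2],
  ∂[1,3,4] = [3,4] − [1,4] + [1,3].
This gives a 6×4 integer matrix of rank 3; reducing to Smith normal form yields diagonal entries (1,1,1).

Computing H_k = (kernel of ∂_k) / (image of ∂_{k+1}):

  H_0: rank C_0 − rank ∂_1 = 4 − 3 = 1, and the invariant factors of ∂_1 are all 1, so H_0 ≅ Z.
  H_1: rank ker ∂_1 − rank ∂_2 = (6 − 3) − 3 = 0, and the invariant factors of ∂_2 are all 1, so H_1 ≅ 0.
  H_2: rank ker ∂_2 − rank ∂_3 = (4 − 3) − 0 = 1, and there is no ∂_3, so H_2 ≅ Z.

(K is a triangulation of the 2-sphere S^2.)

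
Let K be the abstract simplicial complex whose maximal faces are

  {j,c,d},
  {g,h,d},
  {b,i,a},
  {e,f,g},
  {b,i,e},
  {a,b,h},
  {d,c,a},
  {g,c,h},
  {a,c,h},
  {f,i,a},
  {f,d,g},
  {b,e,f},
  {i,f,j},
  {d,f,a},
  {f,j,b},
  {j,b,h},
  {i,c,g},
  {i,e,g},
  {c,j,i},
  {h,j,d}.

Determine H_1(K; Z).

Order the vertices as a < b < c < d < e < f < g < h < i < j. Listing each simplex with vertices in this order, K has dimension 2 with simplices:

  0-simplices (10): a, b, c, d, e, f, g, h, i, j
  1-simplices (30): ab, ac, ad, af, ah, ai, be, bf, bh, bi, bj, cd, cg, ch, ci, cj, df, dg, dh, dj, ef, eg, ei, fg, fi, fj, gh, gi, hj, ij
  2-simplices (20): abh, abi, acd, ach, adf, afi, bef, bei, bfj, bhj, cdj, cgh, cgi, cij, dfg, dgh, dhj, efg, egi, fij

giving chain groups C_0 ≅ Z^10, C_1 ≅ Z^30, C_2 ≅ Z^20.

Boundary ∂_1: C_1 → C_0 sends each edge [p,q] (with p < q) to q − p.
As a 10×30 matrix over Z this has rank 9, with invariant factors (1,1,1,1,1,1,1,1,1).

∂_2: C_2 → C_1 sends each 2-simplex [p,q,r] to [q,r] − [p,r] + [p,q]. For instance
  ∂efg = fg − eg + ef,
  ∂cgi = gi − ci + cg.
This gives a 30×20 integer matrix of rank 20; reducing to Smith normal form yields diagonal entries (1,1,1,1,1,1,1,1,1,1,1,1,1,1,1,1,1,1,1,2).

Reading off H_k = ker ∂_k / im ∂_{k+1}:

  H_1: rank ker ∂_1 − rank ∂_2 = (30 − 9) − 20 = 1, and ∂_2 has invariant factor 2 > 1, so H_1 ≅ Z × Z/2.

H_1 = Z × Z/2.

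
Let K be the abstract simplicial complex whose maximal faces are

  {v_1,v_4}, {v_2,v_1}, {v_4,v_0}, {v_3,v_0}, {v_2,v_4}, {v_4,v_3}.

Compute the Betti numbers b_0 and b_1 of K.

Fix the vertex order v_0 < v_1 < v_2 < v_3 < v_4 and write every simplex with vertices in increasing order. Then dim K = 1 and the simplices of K are:

  0-simplices (5): [v_0], [v_1], [v_2], [v_3], [v_4]
  1-simplices (6): [v_0,v_3], [v_0,v_4], [v_1,v_2], [v_1,v_4], [v_2,v_4], [v_3,v_4]

so the chain groups are C_0 ≅ Z^5, C_1 ≅ Z^6.

∂_1: C_1 → C_0 maps an edge to its endpoints' difference, ∂[p,q] = q − p. For instance
  ∂[v_0,v_4] = [v_4] − [v_0].
As a 5×6 matrix over Z this has rank 4, with invariant factors (1,1,1,1).

Computing H_k = (kernel of ∂_k) / (image of ∂_{k+1}):

  H_0: rank C_0 − rank ∂_1 = 5 − 4 = 1, and the invariant factors of ∂_1 are all 1, so H_0 ≅ Z.
  H_1: rank ker ∂_1 − rank ∂_2 = (6 − 4) − 0 = 2, and there is no ∂_2, so H_1 ≅ Z^2.

Hence the Betti numbers are b_0 = 1, b_1 = 2.

b_0 = 1, b_1 = 2.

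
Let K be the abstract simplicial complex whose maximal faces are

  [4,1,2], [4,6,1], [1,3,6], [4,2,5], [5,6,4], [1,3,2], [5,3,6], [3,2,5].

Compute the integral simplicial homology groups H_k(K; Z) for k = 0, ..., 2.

H_0 = Z,  H_1 = 0,  H_2 = Z.

Fix the vertex order 1 < 2 < 3 < 4 < 5 < 6 and write every simplex with vertices in increasing order. Then dim K = 2 and the simplices of K are:

  0-simplices (6): [1], [2], [3], [4], [5], [6]
  1-simplices (12): [1,2], [1,3], [1,4], [1,6], [2,3], [2,4], [2,5], [3,5], [3,6], [4,5], [4,6], [5,6]
  2-simplices (8): [1,2,3], [1,2,4], [1,3,6], [1,4,6], [2,3,5], [2,4,5], [3,5,6], [4,5,6]

Hence C_0 ≅ Z^6, C_1 ≅ Z^12, C_2 ≅ Z^8.

Boundary ∂_1: C_1 → C_0 is given by ∂[p,q] = [q] − [p].
This gives a 6×12 integer matrix of rank 5; reducing to Smith normal form yields diagonal entries (1,1,1,1,1).

The boundary map ∂_2: C_2 → C_1 acts by ∂[p,q,r] = [q,r] − [p,r] + [p,q]. For instance
  ∂[1,4,6] = [4,6] − [1,6] + [1,4],
  ∂[2,3,5] = [3,5] − [2,5] + [2,3].
This gives a 12×8 integer matrix of rank 7; reducing to Smith normal form yields diagonal entries (1,1,1,1,1,1,1).

From H_k ≅ ker(∂_k) / im(∂_{k+1}) we obtain:

  H_0: rank C_0 − rank ∂_1 = 6 − 5 = 1, and the invariant factors of ∂_1 are all 1, so H_0 = Z.
  H_1: rank ker ∂_1 − rank ∂_2 = (12 − 5) − 7 = 0, and the invariant factors of ∂_2 are all 1, so H_1 = 0.
  H_2: rank ker ∂_2 − rank ∂_3 = (8 − 7) − 0 = 1, and there is no ∂_3, so H_2 = Z.

(K is a triangulation of the 2-sphere S^2.)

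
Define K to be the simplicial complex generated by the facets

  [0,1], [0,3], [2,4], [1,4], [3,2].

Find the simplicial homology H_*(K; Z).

H_0 ≅ Z,  H_1 ≅ Z.

We work with the vertex ordering 0 < 1 < 2 < 3 < 4. The simplices of K, each written with vertices in increasing order, are:

  0-simplices (5): [0], [1], [2], [3], [4]
  1-simplices (5): [0,1], [0,3], [1,4], [2,3], [2,4]

giving chain groups C_0 ≅ Z^5, C_1 ≅ Z^5.

Boundary ∂_1: C_1 → C_0 is given by ∂[p,q] = [q] − [p].
The resulting 5×5 matrix has rank 4, and its Smith normal form has invariant factors (1,1,1,1).

Reading off H_k = ker ∂_k / im ∂_{k+1}:

  H_0: rank C_0 − rank ∂_1 = 5 − 4 = 1, and the invariant factors of ∂_1 are all 1, so H_0 = Z.
  H_1: rank ker ∂_1 − rank ∂_2 = (5 − 4) − 0 = 1, and there is no ∂_2, so H_1 = Z.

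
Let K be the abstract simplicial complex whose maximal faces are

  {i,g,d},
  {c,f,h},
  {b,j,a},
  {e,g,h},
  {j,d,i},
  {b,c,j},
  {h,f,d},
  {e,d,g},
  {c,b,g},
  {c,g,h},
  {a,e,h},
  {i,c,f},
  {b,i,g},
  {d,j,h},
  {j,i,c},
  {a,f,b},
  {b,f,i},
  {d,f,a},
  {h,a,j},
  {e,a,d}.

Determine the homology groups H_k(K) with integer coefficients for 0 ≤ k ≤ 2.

H_0 ≅ Z,  H_1 ≅ Z ⊕ Z/2Z,  H_2 = 0.

Take the total order a < b < c < d < e < f < g < h < i < j on the vertex set. Then K (dimension 2) consists of the simplices:

  0-simplices (10): a, b, c, d, e, f, g, h, i, j
  1-simplices (30): ab, ad, ae, af, ah, aj, bc, bf, bg, bi, bj, cf, cg, ch, ci, cj, de, df, dg, dh, di, dj, eg, eh, fh, fi, gh, gi, hj, ij
  2-simplices (20): abf, abj, ade, adf, aeh, ahj, bcg, bcj, bfi, bgi, cfh, cfi, cgh, cij, deg, dfh, dgi, dhj, dij, egh

so the chain groups are C_0 ≅ Z^10, C_1 ≅ Z^30, C_2 ≅ Z^20.

The boundary map ∂_1: C_1 → C_0 is given by ∂[p,q] = [q] − [p].
The 10×30 boundary matrix has rank 9 and Smith normal form diag(1,1,1,1,1,1,1,1,1).

The boundary map ∂_2: C_2 → C_1 acts by ∂[p,q,r] = [q,r] − [p,r] + [p,q]. For instance
  ∂bgi = gi − bi + bg,
  ∂cfi = fi − ci + cf.
The 30×20 boundary matrix has rank 20 and Smith normal form diag(1,1,1,1,1,1,1,1,1,1,1,1,1,1,1,1,1,1,1,2).

From H_k ≅ ker(∂_k) / im(∂_{k+1}) we obtain:

  H_0: rank C_0 − rank ∂_1 = 10 − 9 = 1, and the invariant factors of ∂_1 are all 1, so H_0 ≅ Z.
  H_1: rank ker ∂_1 − rank ∂_2 = (30 − 9) − 20 = 1, and ∂_2 has invariant factor 2 > 1, so H_1 ≅ Z ⊕ Z/2Z.
  H_2: rank ker ∂_2 − rank ∂_3 = (20 − 20) − 0 = 0, and there is no ∂_3, so H_2 ≅ 0.

(K is a triangulation of the Klein bottle.)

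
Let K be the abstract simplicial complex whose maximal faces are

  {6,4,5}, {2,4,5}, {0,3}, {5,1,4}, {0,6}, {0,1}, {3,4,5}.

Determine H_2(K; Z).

Take the total order 0 < 1 < 2 < 3 < 4 < 5 < 6 on the vertex set. Then K (dimension 2) consists of the simplices:

  0-simplices (7): [0], [1], [2], [3], [4], [5], [6]
  1-simplices (12): [0,1], [0,3], [0,6], [1,4], [1,5], [2,4], [2,5], [3,4], [3,5], [4,5], [4,6], [5,6]
  2-simplices (4): [1,4,5], [2,4,5], [3,4,5], [4,5,6]

giving chain groups C_0 ≅ Z^7, C_1 ≅ Z^12, C_2 ≅ Z^4.

∂_1: C_1 → C_0 is given by ∂[p,q] = [q] − [p]. For instance
  ∂[4,6] = [6] − [4].
This gives a 7×12 integer matrix of rank 6; reducing to Smith normal form yields diagonal entries (1,1,1,1,1,1).

The boundary map ∂_2: C_2 → C_1 sends each 2-simplex [p,q,r] to [q,r] − [p,r] + [p,q]. For instance
  ∂[2,4,5] = [4,5] − [2,5] + [2,4],
  ∂[1,4,5] = [4,5] − [1,5] + [1,4].
The resulting 12×4 matrix has rank 4, and its Smith normal form has invariant factors (1,1,1,1).

Computing H_k = (kernel of ∂_k) / (image of ∂_{k+1}):

  H_2: rank ker ∂_2 − rank ∂_3 = (4 − 4) − 0 = 0, and there is no ∂_3, so H_2 ≅ 0.

H_2 ≅ 0.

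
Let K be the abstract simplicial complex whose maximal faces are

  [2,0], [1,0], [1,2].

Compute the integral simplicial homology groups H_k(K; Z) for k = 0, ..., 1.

Order the vertices as 0 < 1 < 2. Listing each simplex with vertices in this order, K has dimension 1 with simplices:

  0-simplices (3): [0], [1], [2]
  1-simplices (3): [0,1], [0,2], [1,2]

Hence C_0 ≅ Z^3, C_1 ≅ Z^3.

Boundary ∂_1: C_1 → C_0 sends each edge [p,q] (with p < q) to q − p. For instance
  ∂[0,2] = [2] − [0].
The resulting 3×3 matrix has rank 2, and its Smith normal form has invariant factors (1,1).

Computing H_k = (kernel of ∂_k) / (image of ∂_{k+1}):

  H_0: rank C_0 − rank ∂_1 = 3 − 2 = 1, and the invariant factors of ∂_1 are all 1, so H_0 = Z.
  H_1: rank ker ∂_1 − rank ∂_2 = (3 − 2) − 0 = 1, and there is no ∂_2, so H_1 = Z.

H_0 ≅ Z,  H_1 ≅ Z.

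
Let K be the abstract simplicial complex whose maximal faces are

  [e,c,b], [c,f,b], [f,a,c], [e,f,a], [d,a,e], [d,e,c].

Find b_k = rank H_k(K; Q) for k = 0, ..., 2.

Order the vertices as a < b < c < d < e < f. Listing each simplex with vertices in this order, K has dimension 2 with simplices:

  0-simplices (6): a, b, c, d, e, f
  1-simplices (12): ac, ad, ae, af, bc, be, bf, cd, ce, cf, de, ef
  2-simplices (6): acf, ade, aef, bce, bcf, cde

Hence C_0 ≅ Z^6, C_1 ≅ Z^12, C_2 ≅ Z^6.

Boundary ∂_1: C_1 → C_0 sends each edge [p,q] (with p < q) to q − p.
The resulting 6×12 matrix has rank 5, and its Smith normal form has invariant factors (1,1,1,1,1).

∂_2: C_2 → C_1 acts by ∂[p,q,r] = [q,r] − [p,r] + [p,q]. For instance
  ∂bce = ce − be + bc,
  ∂aef = ef − af + ae.
This gives a 12×6 integer matrix of rank 6; reducing to Smith normal form yields diagonal entries (1,1,1,1,1,1).

Reading off H_k = ker ∂_k / im ∂_{k+1}:

  H_0: rank C_0 − rank ∂_1 = 6 − 5 = 1, and the invariant factors of ∂_1 are all 1, so H_0 = Z.
  H_1: rank ker ∂_1 − rank ∂_2 = (12 − 5) − 6 = 1, and the invariant factors of ∂_2 are all 1, so H_1 = Z.
  H_2: rank ker ∂_2 − rank ∂_3 = (6 − 6) − 0 = 0, and there is no ∂_3, so H_2 = 0.

As a check, the Euler characteristic is 6 − 12 + 6 = 0, which agrees with 1 − 1 + 0 = 0.

Hence the Betti numbers are b_0 = 1, b_1 = 1, b_2 = 0.

b_0 = 1, b_1 = 1, b_2 = 0.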